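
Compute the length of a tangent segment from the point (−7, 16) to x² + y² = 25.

With centre O = (0, 0), |OP|² = 305 and r² = 25.
Power of the point: PT² = |PO|² − r² = 280, so PT = 2√70.

2√70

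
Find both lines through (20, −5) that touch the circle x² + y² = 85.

2x − 9y = 85 and 6x + 7y = 85

A line y − (−5) = m(x − (20)) is tangent when its distance from (0, 0) is √85:
(−20m − (5))² = 85(m² + 1)
63m² + 40m − 12 = 0, so m = 2/9 or m = −6/7.
With m = 2/9: 2x − 9y = 85. With m = −6/7: 6x + 7y = 85.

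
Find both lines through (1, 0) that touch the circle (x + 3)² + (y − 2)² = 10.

3x + y = 3 and x − 3y = 1

A line y − (0) = m(x − (1)) is tangent when its distance from (−3, 2) is √10:
[m·(−4) − (2)]² = 10(m² + 1)
3m² + 8m − 3 = 0, so m = −3 or m = 1/3.
Through (1, 0) these give 3x + y = 3 and x − 3y = 1.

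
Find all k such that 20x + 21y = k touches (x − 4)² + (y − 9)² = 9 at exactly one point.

k = 182 or k = 356

For a tangent, require d(centre, line) = r = 3.
|20·4 + 21·9 − k| / √841 = 3
|k − (269)| = 3·29, so k = 356 or k = 182.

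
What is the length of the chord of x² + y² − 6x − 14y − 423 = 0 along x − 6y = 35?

6√37

The distance from (3, 7) to the line is 74/√37, and r² = 481.
Half the chord is √(r² − d²) = √(333), so the full chord is 6√37.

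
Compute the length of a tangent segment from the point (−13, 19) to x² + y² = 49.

Centre (0, 0), r² = 49. |PO|² = (−13)² + (19)² = 530.
By the tangent–radius right angle, tangent length = √(|PO|² − r²) = √481.

√481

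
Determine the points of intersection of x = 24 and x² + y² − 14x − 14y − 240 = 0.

(24, 0) and (24, 14)

The line gives x = 24. Substituting into the circle:
y² − 14y = 0
y = 14 or y = 0, giving (24, 14) and (24, 0).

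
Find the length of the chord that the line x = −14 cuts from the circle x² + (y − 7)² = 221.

The line gives x = −14. Substituting into the circle:
y² − 14y + 24 = 0
y = 12 or y = 2, giving (−14, 12) and (−14, 2).
|(−14, 12) − (−14, 2)| = √((0)² + (10)²) = 10.

10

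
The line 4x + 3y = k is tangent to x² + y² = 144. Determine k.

k = −60 or k = 60

Tangency holds when the distance from the centre (0, 0) to the line equals the radius 12:
|4·0 + 3·0 − k| / √25 = 12
|k| = 12·5, so k = 60 or k = −60.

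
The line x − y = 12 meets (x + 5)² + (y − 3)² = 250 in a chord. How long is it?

From the line, y = x − 12. Substituting:
2x² − 20x = 0  ⟹  x² − 10x = 0
x = 10 or x = 0, giving (10, −2) and (0, −12).
Chord length = distance between (10, −2) and (0, −12) = √200 = 10√2.

10√2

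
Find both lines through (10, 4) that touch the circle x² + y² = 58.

A line y − (4) = m(x − (10)) is tangent when its distance from (0, 0) is √58:
[m·(−10) − (−4)]² = 58(m² + 1)
21m² − 40m − 21 = 0, so m = 7/3 or m = −3/7.
With m = 7/3: 7x − 3y = 58. With m = −3/7: 3x + 7y = 58.

7x − 3y = 58 and 3x + 7y = 58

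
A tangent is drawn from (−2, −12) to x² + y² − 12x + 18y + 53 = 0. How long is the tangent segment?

3

With centre O = (6, −9), |OP|² = 73 and r² = 64.
The tangent meets the radius at right angles, so tangent² = |PO|² − r² = 73 − 64 = 9.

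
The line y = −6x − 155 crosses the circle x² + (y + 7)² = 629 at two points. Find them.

Express y = −6x − 155 and substitute into the circle:
37x² + 1776x + 21275 = 0  ⟹  x² + 48x + 575 = 0
x = −23 or x = −25, giving (−23, −17) and (−25, −5).

(−25, −5) and (−23, −17)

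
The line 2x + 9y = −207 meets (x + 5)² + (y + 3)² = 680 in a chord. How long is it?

Centre (−5, −3), r² = 680. Perpendicular distance d from centre to line = |170| / √85 = 170/√85.
Chord = 2√(r² − d²) = 2·√(340) = 4√85.

4√85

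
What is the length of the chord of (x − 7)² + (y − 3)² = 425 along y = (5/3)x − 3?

Substitute y = (−9 + 5x)/3:
34x² − 306x − 3060 = 0  ⟹  x² − 9x − 90 = 0
x = 15 or x = −6, giving (15, 22) and (−6, −13).
Chord length = distance between (15, 22) and (−6, −13) = √1666 = 7√34.

7√34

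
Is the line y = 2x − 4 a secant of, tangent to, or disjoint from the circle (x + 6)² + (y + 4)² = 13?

disjoint

Substituting the line into the circle gives 5x² + 12x + 23 = 0.
Discriminant = (12)² − 4·5·(23) = −316 < 0.
No real roots: the line does not meet the circle.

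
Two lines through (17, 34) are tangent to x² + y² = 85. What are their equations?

Write the tangent as mx − y + (34 − m·(17)) = 0 and set its distance from the centre to √85:
[m·(−17) − (−34)]² = 85(m² + 1)
12m² − 68m + 63 = 0, so m = 7/6 or m = 9/2.
With m = 7/6: 7x − 6y = −85. With m = 9/2: 9x − 2y = 85.

7x − 6y = −85 and 9x − 2y = 85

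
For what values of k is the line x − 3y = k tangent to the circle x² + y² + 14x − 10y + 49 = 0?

For a tangent, require d(centre, line) = r = 5.
|1·(−7) − 3·5 − k| / √10 = 5
|k − (−22)| = 5√10.

k = −22 ± 5√10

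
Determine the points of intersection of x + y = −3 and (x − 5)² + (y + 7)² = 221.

(−6, 3) and (15, −18)

From the line, y = −x − 3. Substituting:
2x² − 18x − 180 = 0  ⟹  x² − 9x − 90 = 0
x = 15 or x = −6, giving (15, −18) and (−6, 3).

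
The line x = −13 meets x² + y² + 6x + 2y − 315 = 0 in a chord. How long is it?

30

Centre (−3, −1), r² = 325. Perpendicular distance d from centre to line = |10| / √1 = 10.
Half the chord is √(r² − d²) = √(225), so the full chord is 30.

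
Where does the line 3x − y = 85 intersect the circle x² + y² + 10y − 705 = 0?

From the line, y = 3x − 85. Substituting:
10x² − 480x + 5670 = 0  ⟹  x² − 48x + 567 = 0
x = 27 or x = 21, giving (27, −4) and (21, −22).

(21, −22) and (27, −4)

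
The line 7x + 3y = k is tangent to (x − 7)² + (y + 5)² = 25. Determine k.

k = 34 ± 5√58

For a tangent, require d(centre, line) = r = 5.
|7·7 + 3·(−5) − k| / √58 = 5
|k − (34)| = 5√58.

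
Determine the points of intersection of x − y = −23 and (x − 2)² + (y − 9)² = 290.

(−15, 8) and (3, 26)

Express y = x + 23 and substitute into the circle:
2x² + 24x − 90 = 0  ⟹  x² + 12x − 45 = 0
x = 3 or x = −15, giving (3, 26) and (−15, 8).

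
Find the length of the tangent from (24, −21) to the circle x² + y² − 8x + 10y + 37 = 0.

Centre (4, −5), r² = 4. |PO|² = (20)² + (−16)² = 656.
By the tangent–radius right angle, tangent length = √(|PO|² − r²) = √652 = 2√163.

2√163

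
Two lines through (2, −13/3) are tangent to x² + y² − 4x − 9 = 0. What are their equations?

2x + 3y = −9 and 2x − 3y = 17

Write the tangent as mx − y + (−13/3 − m·(2)) = 0 and set its distance from the centre to √13:
(0m − (13/3))² = 13(m² + 1)
9m² − 4 = 0, so m = −2/3 or m = 2/3.
Through (2, −13/3) these give 2x + 3y = −9 and 2x − 3y = 17.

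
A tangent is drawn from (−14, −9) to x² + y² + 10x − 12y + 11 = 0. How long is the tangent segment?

16

With centre O = (−5, 6), |OP|² = 306 and r² = 50.
By the tangent–radius right angle, tangent length = √(|PO|² − r²) = √256 = 16.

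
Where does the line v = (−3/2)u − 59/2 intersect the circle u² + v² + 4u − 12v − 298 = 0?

From the line, v = (−59 − 3u)/2. Substituting:
13u² + 442u + 3705 = 0  ⟹  u² + 34u + 285 = 0
u = −15 or u = −19, giving (−15, −7) and (−19, −1).

(−19, −1) and (−15, −7)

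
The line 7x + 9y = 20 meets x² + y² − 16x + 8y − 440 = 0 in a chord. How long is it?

4√130

The distance from (8, −4) to the line is 0/√130, and r² = 520.
Chord = 2√(r² − d²) = 2·√(520) = 4√130.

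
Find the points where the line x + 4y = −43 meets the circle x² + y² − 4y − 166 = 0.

(−7, −9) and (1, −11)

Substitute y = (−43 − x)/4:
17x² + 102x − 119 = 0  ⟹  x² + 6x − 7 = 0
x = 1 or x = −7, giving (1, −11) and (−7, −9).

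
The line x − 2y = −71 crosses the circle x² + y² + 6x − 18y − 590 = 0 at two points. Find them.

Express y = (71 + x)/2 and substitute into the circle:
5x² + 130x + 125 = 0  ⟹  x² + 26x + 25 = 0
x = −1 or x = −25, giving (−1, 35) and (−25, 23).

(−25, 23) and (−1, 35)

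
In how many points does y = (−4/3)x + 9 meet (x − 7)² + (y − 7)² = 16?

0

d² = (4·7 + 3·7 − (27))²/25 = 484/25; r² = 16.
Since d² > r², the line lies outside the circle.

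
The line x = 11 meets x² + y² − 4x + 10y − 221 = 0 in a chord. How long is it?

The distance from (2, −5) to the line is 9, and r² = 250.
Chord = 2√(r² − d²) = 2·√(169) = 26.

26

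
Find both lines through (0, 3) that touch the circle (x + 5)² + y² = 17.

4x − y = −3 and x + 4y = 12

Write the tangent as mx − y + (3 − m·(0)) = 0 and set its distance from the centre to √17:
(−5m − (−3))² = 17(m² + 1)
4m² − 15m − 4 = 0, so m = 4 or m = −1/4.
With m = 4: 4x − y = −3. With m = −1/4: x + 4y = 12.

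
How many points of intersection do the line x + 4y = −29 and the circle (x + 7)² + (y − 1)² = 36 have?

Substituting the line into the circle gives 17x² + 290x + 1297 = 0.
Discriminant = (290)² − 4·17·(1297) = −4096 < 0.
No real roots: the line does not meet the circle.

0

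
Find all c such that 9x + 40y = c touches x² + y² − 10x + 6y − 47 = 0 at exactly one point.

c = −444 or c = 294

Tangency holds when the distance from the centre (5, −3) to the line equals the radius 9:
|9·5 + 40·(−3) − c| / √1681 = 9
|c − (−75)| = 9·41, so c = 294 or c = −444.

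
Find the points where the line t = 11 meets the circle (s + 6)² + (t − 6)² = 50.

(−11, 11) and (−1, 11)

From the line, t = 11. Substituting:
s² + 12s + 11 = 0
s = −1 or s = −11, giving (−1, 11) and (−11, 11).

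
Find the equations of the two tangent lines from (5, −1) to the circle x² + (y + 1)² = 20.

2x − y = 11 and 2x + y = 9

Let a tangent through (5, −1) have slope m. Its distance from (0, −1) must equal 2√5:
(−5m − (0))² = 20(m² + 1)
m² − 4 = 0, so m = 2 or m = −2.
With m = 2: 2x − y = 11. With m = −2: 2x + y = 9.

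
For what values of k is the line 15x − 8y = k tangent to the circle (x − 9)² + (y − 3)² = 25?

k = 26 or k = 196

For a tangent, require d(centre, line) = r = 5.
|15·9 − 8·3 − k| / √289 = 5
|k − (111)| = 5·17, so k = 196 or k = 26.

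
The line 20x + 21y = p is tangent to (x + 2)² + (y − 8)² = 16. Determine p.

p = 12 or p = 244

For a tangent, require d(centre, line) = r = 4.
|20·(−2) + 21·8 − p| / √841 = 4
|p − (128)| = 4·29, so p = 244 or p = 12.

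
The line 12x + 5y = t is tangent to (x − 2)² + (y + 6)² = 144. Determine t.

t = −162 or t = 150

Tangency holds when the distance from the centre (2, −6) to the line equals the radius 12:
|12·2 + 5·(−6) − t| / √169 = 12
|t − (−6)| = 12·13, so t = 150 or t = −162.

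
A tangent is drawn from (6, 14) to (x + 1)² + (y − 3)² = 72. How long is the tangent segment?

7√2

The centre is (−1, 3) and r = 6√2. The square of the distance from P to the centre is 49 + 121 = 170.
By the tangent–radius right angle, tangent length = √(|PO|² − r²) = √98 = 7√2.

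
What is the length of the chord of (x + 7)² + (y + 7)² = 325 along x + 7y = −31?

Substitute y = (−31 − x)/7:
50x² + 650x − 13200 = 0  ⟹  x² + 13x − 264 = 0
x = 11 or x = −24, giving (11, −6) and (−24, −1).
|(11, −6) − (−24, −1)| = √((35)² + (−5)²) = 25√2.

25√2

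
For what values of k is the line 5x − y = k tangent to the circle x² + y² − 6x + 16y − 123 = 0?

For a tangent, require d(centre, line) = r = 14.
|5·3 − 1·(−8) − k| / √26 = 14
|k − (23)| = 14√26.

k = 23 ± 14√26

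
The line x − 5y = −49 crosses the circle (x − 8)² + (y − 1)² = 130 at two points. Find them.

(1, 10) and (11, 12)

Express y = (49 + x)/5 and substitute into the circle:
26x² − 312x + 286 = 0  ⟹  x² − 12x + 11 = 0
x = 11 or x = 1, giving (11, 12) and (1, 10).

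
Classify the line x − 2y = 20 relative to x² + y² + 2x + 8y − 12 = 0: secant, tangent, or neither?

neither

Centre (−1, −4), r² = 29. Distance² from centre to line = (−13)²/5 = 169/5.
Since d² > r², the line lies outside the circle.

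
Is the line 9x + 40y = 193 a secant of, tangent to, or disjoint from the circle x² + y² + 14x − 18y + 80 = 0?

d² = (9·(−7) + 40·9 − (193))²/1681 = 10816/1681; r² = 50.
Since d² < r², the line cuts the circle twice.

secant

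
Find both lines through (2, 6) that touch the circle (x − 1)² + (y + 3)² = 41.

A line y − (6) = m(x − (2)) is tangent when its distance from (1, −3) is √41:
(−1m − (−9))² = 41(m² + 1)
20m² + 9m − 20 = 0, so m = 4/5 or m = −5/4.
Through (2, 6) these give 4x − 5y = −22 and 5x + 4y = 34.

4x − 5y = −22 and 5x + 4y = 34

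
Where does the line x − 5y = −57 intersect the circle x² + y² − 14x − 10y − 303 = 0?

Express y = (57 + x)/5 and substitute into the circle:
26x² − 286x − 7176 = 0  ⟹  x² − 11x − 276 = 0
x = 23 or x = −12, giving (23, 16) and (−12, 9).

(−12, 9) and (23, 16)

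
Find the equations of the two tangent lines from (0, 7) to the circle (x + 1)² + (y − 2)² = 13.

A line y − (7) = m(x − (0)) is tangent when its distance from (−1, 2) is √13:
(−1m − (−5))² = 13(m² + 1)
6m² + 5m − 6 = 0, so m = −3/2 or m = 2/3.
With m = −3/2: 3x + 2y = 14. With m = 2/3: 2x − 3y = −21.

3x + 2y = 14 and 2x − 3y = −21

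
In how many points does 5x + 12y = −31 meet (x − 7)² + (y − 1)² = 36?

Centre (7, 1), r² = 36. Distance² from centre to line = (78)²/169 = 36.
Since d² = r², the line is tangent.

1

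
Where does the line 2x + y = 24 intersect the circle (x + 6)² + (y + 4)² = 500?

(4, 16) and (16, −8)

Express y = −2x + 24 and substitute into the circle:
5x² − 100x + 320 = 0  ⟹  x² − 20x + 64 = 0
x = 16 or x = 4, giving (16, −8) and (4, 16).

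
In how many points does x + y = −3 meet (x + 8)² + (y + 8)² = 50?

Substituting the line into the circle gives 2x² + 6x + 39 = 0.
Discriminant = (6)² − 4·2·(39) = −276 < 0.
No real roots: the line does not meet the circle.

0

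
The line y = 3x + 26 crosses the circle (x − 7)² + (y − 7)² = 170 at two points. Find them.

Substitute y = 3x + 26:
10x² + 100x + 240 = 0  ⟹  x² + 10x + 24 = 0
x = −4 or x = −6, giving (−4, 14) and (−6, 8).

(−6, 8) and (−4, 14)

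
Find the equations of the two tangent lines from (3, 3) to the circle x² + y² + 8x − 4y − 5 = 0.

3x + 4y = 21 and 4x − 3y = 3

A line y − (3) = m(x − (3)) is tangent when its distance from (−4, 2) is 5:
(−7m − (−1))² = 25(m² + 1)
12m² − 7m − 12 = 0, so m = −3/4 or m = 4/3.
With m = −3/4: 3x + 4y = 21. With m = 4/3: 4x − 3y = 3.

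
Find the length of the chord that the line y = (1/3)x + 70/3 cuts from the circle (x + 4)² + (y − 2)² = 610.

Express y = (70 + x)/3 and substitute into the circle:
10x² + 200x − 1250 = 0  ⟹  x² + 20x − 125 = 0
x = 5 or x = −25, giving (5, 25) and (−25, 15).
Chord length = distance between (5, 25) and (−25, 15) = √1000 = 10√10.

10√10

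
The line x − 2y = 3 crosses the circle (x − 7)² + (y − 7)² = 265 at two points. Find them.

(−5, −4) and (23, 10)

Express y = (−3 + x)/2 and substitute into the circle:
5x² − 90x − 575 = 0  ⟹  x² − 18x − 115 = 0
x = 23 or x = −5, giving (23, 10) and (−5, −4).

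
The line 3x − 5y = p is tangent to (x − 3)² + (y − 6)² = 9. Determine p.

p = −21 ± 3√34

The line touches the circle iff its distance from (3, 6) is 3:
|3·3 − 5·6 − p| / √34 = 3
|p − (−21)| = 3√34.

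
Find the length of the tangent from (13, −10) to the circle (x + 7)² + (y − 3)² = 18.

The centre is (−7, 3) and r = 3√2. The square of the distance from P to the centre is 400 + 169 = 569.
By the tangent–radius right angle, tangent length = √(|PO|² − r²) = √551.

√551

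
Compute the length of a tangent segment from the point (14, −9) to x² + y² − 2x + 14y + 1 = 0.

The centre is (1, −7) and r = 7. The square of the distance from P to the centre is 169 + 4 = 173.
Power of the point: PT² = |PO|² − r² = 124, so PT = 2√31.

2√31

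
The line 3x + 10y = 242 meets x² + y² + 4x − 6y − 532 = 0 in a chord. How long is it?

Centre (−2, 3), r² = 545. Perpendicular distance d from centre to line = |−218| / √109 = 218/√109.
Half the chord is √(r² − d²) = √(109), so the full chord is 2√109.

2√109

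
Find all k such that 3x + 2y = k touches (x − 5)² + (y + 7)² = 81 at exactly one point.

Tangency holds when the distance from the centre (5, −7) to the line equals the radius 9:
|3·5 + 2·(−7) − k| / √13 = 9
|k − (1)| = 9√13.

k = 1 ± 9√13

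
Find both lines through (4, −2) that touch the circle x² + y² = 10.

A line y − (−2) = m(x − (4)) is tangent when its distance from (0, 0) is √10:
(−4m − (2))² = 10(m² + 1)
3m² + 8m − 3 = 0, so m = 1/3 or m = −3.
With m = 1/3: x − 3y = 10. With m = −3: 3x + y = 10.

x − 3y = 10 and 3x + y = 10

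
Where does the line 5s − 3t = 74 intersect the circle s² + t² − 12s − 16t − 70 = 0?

Express t = (−74 + 5s)/3 and substitute into the circle:
34s² − 1088s + 8398 = 0  ⟹  s² − 32s + 247 = 0
s = 19 or s = 13, giving (19, 7) and (13, −3).

(13, −3) and (19, 7)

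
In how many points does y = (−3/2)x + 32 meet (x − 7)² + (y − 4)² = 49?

0

Centre (7, 4), r² = 49. Distance² from centre to line = (−35)²/13 = 1225/13.
Since d² > r², the line lies outside the circle.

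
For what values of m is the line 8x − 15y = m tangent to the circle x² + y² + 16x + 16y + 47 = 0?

m = −97 or m = 209

For a tangent, require d(centre, line) = r = 9.
|8·(−8) − 15·(−8) − m| / √289 = 9
|m − (56)| = 9·17, so m = 209 or m = −97.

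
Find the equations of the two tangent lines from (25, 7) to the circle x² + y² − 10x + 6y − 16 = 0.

Let a tangent through (25, 7) have slope m. Its distance from (5, −3) must equal 5√2:
[m·(−20) − (−10)]² = 50(m² + 1)
7m² − 8m + 1 = 0, so m = 1/7 or m = 1.
With m = 1/7: x − 7y = −24. With m = 1: x − y = 18.

x − 7y = −24 and x − y = 18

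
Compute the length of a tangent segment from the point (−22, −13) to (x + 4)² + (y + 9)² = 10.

√330

With centre O = (−4, −9), |OP|² = 340 and r² = 10.
Power of the point: PT² = |PO|² − r² = 330, so PT = √330.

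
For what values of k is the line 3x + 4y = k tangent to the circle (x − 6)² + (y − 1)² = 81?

Tangency holds when the distance from the centre (6, 1) to the line equals the radius 9:
|3·6 + 4·1 − k| / √25 = 9
|k − (22)| = 9·5, so k = 67 or k = −23.

k = −23 or k = 67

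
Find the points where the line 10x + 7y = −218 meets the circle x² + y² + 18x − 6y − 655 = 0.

(−33, 16) and (−5, −24)

Express y = (−218 − 10x)/7 and substitute into the circle:
149x² + 5662x + 24585 = 0  ⟹  x² + 38x + 165 = 0
x = −5 or x = −33, giving (−5, −24) and (−33, 16).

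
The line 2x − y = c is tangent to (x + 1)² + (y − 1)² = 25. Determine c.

For a tangent, require d(centre, line) = r = 5.
|2·(−1) − 1·1 − c| / √5 = 5
|c − (−3)| = 5√5.

c = −3 ± 5√5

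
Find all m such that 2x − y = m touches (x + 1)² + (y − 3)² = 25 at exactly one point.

For a tangent, require d(centre, line) = r = 5.
|2·(−1) − 1·3 − m| / √5 = 5
|m − (−5)| = 5√5.

m = −5 ± 5√5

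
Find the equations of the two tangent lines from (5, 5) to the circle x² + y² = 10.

3x − y = 10 and x − 3y = −10

A line y − (5) = m(x − (5)) is tangent when its distance from (0, 0) is √10:
(−5m − (−5))² = 10(m² + 1)
3m² − 10m + 3 = 0, so m = 3 or m = 1/3.
With m = 3: 3x − y = 10. With m = 1/3: x − 3y = −10.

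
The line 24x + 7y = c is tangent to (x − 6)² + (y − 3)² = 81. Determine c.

Tangency holds when the distance from the centre (6, 3) to the line equals the radius 9:
|24·6 + 7·3 − c| / √625 = 9
|c − (165)| = 9·25, so c = 390 or c = −60.

c = −60 or c = 390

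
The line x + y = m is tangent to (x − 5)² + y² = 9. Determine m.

Tangency holds when the distance from the centre (5, 0) to the line equals the radius 3:
|1·5 + 1·0 − m| / √2 = 3
|m − (5)| = 3√2.

m = 5 ± 3√2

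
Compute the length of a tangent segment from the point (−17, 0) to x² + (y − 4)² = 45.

2√65

Centre (0, 4), r² = 45. |PO|² = (−17)² + (−4)² = 305.
By the tangent–radius right angle, tangent length = √(|PO|² − r²) = √260 = 2√65.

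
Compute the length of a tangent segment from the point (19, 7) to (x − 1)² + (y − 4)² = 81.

With centre O = (1, 4), |OP|² = 333 and r² = 81.
The tangent meets the radius at right angles, so tangent² = |PO|² − r² = 333 − 81 = 252.

6√7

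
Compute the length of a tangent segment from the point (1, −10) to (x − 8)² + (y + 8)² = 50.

The centre is (8, −8) and r = 5√2. The square of the distance from P to the centre is 49 + 4 = 53.
Power of the point: PT² = |PO|² − r² = 3, so PT = √3.

√3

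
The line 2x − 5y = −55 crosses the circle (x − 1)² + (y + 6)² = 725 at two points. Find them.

(−25, 1) and (15, 17)

Substitute y = (55 + 2x)/5:
29x² + 290x − 10875 = 0  ⟹  x² + 10x − 375 = 0
x = 15 or x = −25, giving (15, 17) and (−25, 1).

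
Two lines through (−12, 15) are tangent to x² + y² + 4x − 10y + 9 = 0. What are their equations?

A line y − (15) = m(x − (−12)) is tangent when its distance from (−2, 5) is 2√5:
(10m − (−10))² = 20(m² + 1)
2m² + 5m + 2 = 0, so m = −2 or m = −1/2.
With m = −2: 2x + y = −9. With m = −1/2: x + 2y = 18.

2x + y = −9 and x + 2y = 18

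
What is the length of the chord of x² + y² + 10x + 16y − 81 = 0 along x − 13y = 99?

The distance from (−5, −8) to the line is 0/√170, and r² = 170.
Chord = 2√(r² − d²) = 2·√(170) = 2√170.

2√170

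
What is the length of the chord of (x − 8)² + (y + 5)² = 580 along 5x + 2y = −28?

Substitute y = (−28 − 5x)/2:
29x² + 116x − 1740 = 0  ⟹  x² + 4x − 60 = 0
x = 6 or x = −10, giving (6, −29) and (−10, 11).
Chord length = distance between (6, −29) and (−10, 11) = √1856 = 8√29.

8√29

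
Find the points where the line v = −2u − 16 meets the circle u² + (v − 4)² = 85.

Substitute v = −2u − 16:
5u² + 80u + 315 = 0  ⟹  u² + 16u + 63 = 0
u = −7 or u = −9, giving (−7, −2) and (−9, 2).

(−9, 2) and (−7, −2)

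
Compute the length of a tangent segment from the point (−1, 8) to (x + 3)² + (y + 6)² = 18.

√182

Centre (−3, −6), r² = 18. |PO|² = (2)² + (14)² = 200.
By the tangent–radius right angle, tangent length = √(|PO|² − r²) = √182.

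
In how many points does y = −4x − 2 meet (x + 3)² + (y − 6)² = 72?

Substituting the line into the circle gives 17x² + 70x + 1 = 0.
Δ = 4900 − 68 = 4832.
Two real roots: the line is a secant.

2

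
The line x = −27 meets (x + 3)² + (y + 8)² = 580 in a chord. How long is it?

Centre (−3, −8), r² = 580. Perpendicular distance d from centre to line = |24| / √1 = 24.
Half the chord is √(r² − d²) = √(4), so the full chord is 4.

4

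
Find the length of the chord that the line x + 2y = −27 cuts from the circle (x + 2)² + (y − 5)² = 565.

Centre (−2, 5), r² = 565. Perpendicular distance d from centre to line = |35| / √5 = 35/√5.
Half the chord is √(r² − d²) = √(320), so the full chord is 16√5.

16√5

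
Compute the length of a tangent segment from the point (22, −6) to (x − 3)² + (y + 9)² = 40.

√330

Centre (3, −9), r² = 40. |PO|² = (19)² + (3)² = 370.
Power of the point: PT² = |PO|² − r² = 330, so PT = √330.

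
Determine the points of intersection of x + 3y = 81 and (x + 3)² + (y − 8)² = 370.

(0, 27) and (6, 25)

Substitute y = (81 − x)/3:
10x² − 60x = 0  ⟹  x² − 6x = 0
x = 6 or x = 0, giving (6, 25) and (0, 27).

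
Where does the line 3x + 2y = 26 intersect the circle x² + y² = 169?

(0, 13) and (12, −5)

Substitute y = (26 − 3x)/2:
13x² − 156x = 0  ⟹  x² − 12x = 0
x = 12 or x = 0, giving (12, −5) and (0, 13).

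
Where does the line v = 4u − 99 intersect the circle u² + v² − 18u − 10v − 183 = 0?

From the line, v = 4u − 99. Substituting:
17u² − 850u + 10608 = 0  ⟹  u² − 50u + 624 = 0
u = 26 or u = 24, giving (26, 5) and (24, −3).

(24, −3) and (26, 5)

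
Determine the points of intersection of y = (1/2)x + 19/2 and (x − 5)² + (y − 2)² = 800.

Express y = (19 + x)/2 and substitute into the circle:
5x² − 10x − 2875 = 0  ⟹  x² − 2x − 575 = 0
x = 25 or x = −23, giving (25, 22) and (−23, −2).

(−23, −2) and (25, 22)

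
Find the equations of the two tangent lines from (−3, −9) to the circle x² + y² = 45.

x − 2y = 15 and 2x + y = −15

A line y − (−9) = m(x − (−3)) is tangent when its distance from (0, 0) is 3√5:
[m·(3) − (9)]² = 45(m² + 1)
2m² + 3m − 2 = 0, so m = 1/2 or m = −2.
Through (−3, −9) these give x − 2y = 15 and 2x + y = −15.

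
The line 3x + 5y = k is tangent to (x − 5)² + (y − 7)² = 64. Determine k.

k = 50 ± 8√34

Tangency holds when the distance from the centre (5, 7) to the line equals the radius 8:
|3·5 + 5·7 − k| / √34 = 8
|k − (50)| = 8√34.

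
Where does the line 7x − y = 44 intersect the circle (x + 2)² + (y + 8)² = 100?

Express y = 7x − 44 and substitute into the circle:
50x² − 500x + 1200 = 0  ⟹  x² − 10x + 24 = 0
x = 6 or x = 4, giving (6, −2) and (4, −16).

(4, −16) and (6, −2)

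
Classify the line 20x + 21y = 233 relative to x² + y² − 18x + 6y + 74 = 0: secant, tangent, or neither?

tangent

d² = (20·9 + 21·(−3) − (233))²/841 = 16; r² = 16.
Since d² = r², the line is tangent.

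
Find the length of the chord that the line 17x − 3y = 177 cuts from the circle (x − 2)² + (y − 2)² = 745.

3√298

Centre (2, 2), r² = 745. Perpendicular distance d from centre to line = |−149| / √298 = 149/√298.
Chord = 2√(r² − d²) = 2·√(1341/2) = 3√298.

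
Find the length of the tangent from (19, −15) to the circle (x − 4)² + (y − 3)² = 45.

Centre (4, 3), r² = 45. |PO|² = (15)² + (−18)² = 549.
The tangent meets the radius at right angles, so tangent² = |PO|² − r² = 549 − 45 = 504.

6√14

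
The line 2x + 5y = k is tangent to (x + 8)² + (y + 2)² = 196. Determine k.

For a tangent, require d(centre, line) = r = 14.
|2·(−8) + 5·(−2) − k| / √29 = 14
|k − (−26)| = 14√29.

k = −26 ± 14√29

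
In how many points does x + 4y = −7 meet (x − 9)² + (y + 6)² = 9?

2

Substituting the line into the circle gives 17x² − 322x + 1441 = 0.
Δ = 103684 − 97988 = 5696.
Two real roots: the line is a secant.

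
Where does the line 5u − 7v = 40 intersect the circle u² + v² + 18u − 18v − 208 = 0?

Express v = (−40 + 5u)/7 and substitute into the circle:
74u² − 148u − 3552 = 0  ⟹  u² − 2u − 48 = 0
u = 8 or u = −6, giving (8, 0) and (−6, −10).

(−6, −10) and (8, 0)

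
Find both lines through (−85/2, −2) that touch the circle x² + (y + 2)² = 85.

A line y − (−2) = m(x − (−85/2)) is tangent when its distance from (0, −2) is √85:
(85/2m − (0))² = 85(m² + 1)
81m² − 4 = 0, so m = −2/9 or m = 2/9.
Through (−85/2, −2) these give 2x + 9y = −103 and 2x − 9y = −67.

2x + 9y = −103 and 2x − 9y = −67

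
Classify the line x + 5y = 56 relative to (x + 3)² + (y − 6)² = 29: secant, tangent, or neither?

neither

Centre (−3, 6), r² = 29. Distance² from centre to line = (−29)²/26 = 841/26.
Since d² > r², the line lies outside the circle.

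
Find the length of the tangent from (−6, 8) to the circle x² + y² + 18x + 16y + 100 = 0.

2√55

With centre O = (−9, −8), |OP|² = 265 and r² = 45.
The tangent meets the radius at right angles, so tangent² = |PO|² − r² = 265 − 45 = 220.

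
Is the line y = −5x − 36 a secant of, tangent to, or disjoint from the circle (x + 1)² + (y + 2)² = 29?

disjoint

Centre (−1, −2), r² = 29. Distance² from centre to line = (29)²/26 = 841/26.
Since d² > r², the line lies outside the circle.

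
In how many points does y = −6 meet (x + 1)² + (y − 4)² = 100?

1

Substituting the line into the circle gives x² + 2x + 1 = 0.
Δ = 4 − 4 = 0.
A repeated root: the line is tangent.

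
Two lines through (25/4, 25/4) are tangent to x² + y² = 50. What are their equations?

x + 7y = 50 and 7x + y = 50

Let a tangent through (25/4, 25/4) have slope m. Its distance from (0, 0) must equal 5√2:
(−25/4m − (−25/4))² = 50(m² + 1)
7m² + 50m + 7 = 0, so m = −1/7 or m = −7.
With m = −1/7: x + 7y = 50. With m = −7: 7x + y = 50.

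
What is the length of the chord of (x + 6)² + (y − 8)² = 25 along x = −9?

8

The line gives x = −9. Substituting into the circle:
y² − 16y + 48 = 0
y = 12 or y = 4, giving (−9, 12) and (−9, 4).
|(−9, 12) − (−9, 4)| = √((0)² + (8)²) = 8.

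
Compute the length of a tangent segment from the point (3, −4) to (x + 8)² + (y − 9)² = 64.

√226

Centre (−8, 9), r² = 64. |PO|² = (11)² + (−13)² = 290.
By the tangent–radius right angle, tangent length = √(|PO|² − r²) = √226.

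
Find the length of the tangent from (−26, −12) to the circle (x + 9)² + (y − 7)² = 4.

With centre O = (−9, 7), |OP|² = 650 and r² = 4.
By the tangent–radius right angle, tangent length = √(|PO|² − r²) = √646.

√646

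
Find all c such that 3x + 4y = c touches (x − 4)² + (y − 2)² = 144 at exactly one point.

c = −40 or c = 80

Tangency holds when the distance from the centre (4, 2) to the line equals the radius 12:
|3·4 + 4·2 − c| / √25 = 12
|c − (20)| = 12·5, so c = 80 or c = −40.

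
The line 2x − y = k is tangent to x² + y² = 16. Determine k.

k = ±4√5

For a tangent, require d(centre, line) = r = 4.
|2·0 − 1·0 − k| / √5 = 4
|k| = 4√5.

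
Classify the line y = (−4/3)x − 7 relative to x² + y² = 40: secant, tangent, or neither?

Substituting the line into the circle gives 25x² + 168x + 81 = 0.
Discriminant = (168)² − 4·25·(81) = 20124 > 0.
Two real roots: the line is a secant.

secant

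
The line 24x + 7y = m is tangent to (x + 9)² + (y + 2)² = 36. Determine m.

Tangency holds when the distance from the centre (−9, −2) to the line equals the radius 6:
|24·(−9) + 7·(−2) − m| / √625 = 6
|m − (−230)| = 6·25, so m = −80 or m = −380.

m = −380 or m = −80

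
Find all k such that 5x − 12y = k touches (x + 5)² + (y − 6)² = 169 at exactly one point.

k = −266 or k = 72

The line touches the circle iff its distance from (−5, 6) is 13:
|5·(−5) − 12·6 − k| / √169 = 13
|k − (−97)| = 13·13, so k = 72 or k = −266.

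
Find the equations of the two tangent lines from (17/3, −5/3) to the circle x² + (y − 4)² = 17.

Write the tangent as mx − y + (−5/3 − m·(17/3)) = 0 and set its distance from the centre to √17:
[m·(−17/3) − (17/3)]² = 17(m² + 1)
4m² + 17m + 4 = 0, so m = −1/4 or m = −4.
Through (17/3, −5/3) these give x + 4y = −1 and 4x + y = 21.

x + 4y = −1 and 4x + y = 21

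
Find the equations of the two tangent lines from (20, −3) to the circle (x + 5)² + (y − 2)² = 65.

4x + 7y = 59 and x − 8y = 44

Write the tangent as mx − y + (−3 − m·(20)) = 0 and set its distance from the centre to √65:
[m·(−25) − (5)]² = 65(m² + 1)
56m² + 25m − 4 = 0, so m = −4/7 or m = 1/8.
With m = −4/7: 4x + 7y = 59. With m = 1/8: x − 8y = 44.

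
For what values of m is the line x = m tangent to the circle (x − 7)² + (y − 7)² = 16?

The line touches the circle iff its distance from (7, 7) is 4:
|1·7 + 0·7 − m| / √1 = 4
|m − (7)| = 4, so m = 11 or m = 3.

m = 3 or m = 11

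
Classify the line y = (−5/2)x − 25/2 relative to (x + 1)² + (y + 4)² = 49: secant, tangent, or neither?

secant

d² = (5·(−1) + 2·(−4) − (−25))²/29 = 144/29; r² = 49.
Since d² < r², the line cuts the circle twice.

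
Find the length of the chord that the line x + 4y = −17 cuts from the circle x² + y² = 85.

4√17

From the line, y = (−17 − x)/4. Substituting:
17x² + 34x − 1071 = 0  ⟹  x² + 2x − 63 = 0
x = 7 or x = −9, giving (7, −6) and (−9, −2).
Chord length = distance between (7, −6) and (−9, −2) = √272 = 4√17.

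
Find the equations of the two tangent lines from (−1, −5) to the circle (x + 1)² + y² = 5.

Let a tangent through (−1, −5) have slope m. Its distance from (−1, 0) must equal √5:
(0m − (5))² = 5(m² + 1)
m² − 4 = 0, so m = −2 or m = 2.
Through (−1, −5) these give 2x + y = −7 and 2x − y = 3.

2x + y = −7 and 2x − y = 3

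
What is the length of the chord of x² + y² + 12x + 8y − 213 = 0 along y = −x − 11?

The distance from (−6, −4) to the line is 1/√2, and r² = 265.
Half the chord is √(r² − d²) = √(529/2), so the full chord is 23√2.

23√2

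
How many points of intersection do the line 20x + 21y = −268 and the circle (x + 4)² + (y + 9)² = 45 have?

Substituting the line into the circle gives 841x² + 6688x − 6548 = 0.
Δ = 44729344 − (−22027472) = 66756816.
Two real roots: the line is a secant.

2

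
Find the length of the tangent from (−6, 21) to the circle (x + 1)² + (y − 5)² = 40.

With centre O = (−1, 5), |OP|² = 281 and r² = 40.
The tangent meets the radius at right angles, so tangent² = |PO|² − r² = 281 − 40 = 241.

√241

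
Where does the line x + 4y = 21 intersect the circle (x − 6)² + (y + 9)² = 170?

(5, 4) and (13, 2)

Express y = (21 − x)/4 and substitute into the circle:
17x² − 306x + 1105 = 0  ⟹  x² − 18x + 65 = 0
x = 13 or x = 5, giving (13, 2) and (5, 4).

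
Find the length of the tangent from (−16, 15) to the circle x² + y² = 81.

20

The centre is (0, 0) and r = 9. The square of the distance from P to the centre is 256 + 225 = 481.
Power of the point: PT² = |PO|² − r² = 400, so PT = 20.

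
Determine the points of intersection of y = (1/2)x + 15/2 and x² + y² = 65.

Substitute y = (15 + x)/2:
5x² + 30x − 35 = 0  ⟹  x² + 6x − 7 = 0
x = 1 or x = −7, giving (1, 8) and (−7, 4).

(−7, 4) and (1, 8)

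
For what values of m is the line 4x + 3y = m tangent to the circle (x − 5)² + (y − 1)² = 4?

m = 13 or m = 33

For a tangent, require d(centre, line) = r = 2.
|4·5 + 3·1 − m| / √25 = 2
|m − (23)| = 2·5, so m = 33 or m = 13.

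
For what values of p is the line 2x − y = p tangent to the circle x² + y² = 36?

p = ±6√5

The line touches the circle iff its distance from (0, 0) is 6:
|2·0 − 1·0 − p| / √5 = 6
|p| = 6√5.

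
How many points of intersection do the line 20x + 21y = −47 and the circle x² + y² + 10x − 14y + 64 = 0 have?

0

d² = (20·(−5) + 21·7 − (−47))²/841 = 8836/841; r² = 10.
Since d² > r², the line lies outside the circle.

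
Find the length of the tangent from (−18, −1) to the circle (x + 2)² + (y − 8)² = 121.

Centre (−2, 8), r² = 121. |PO|² = (−16)² + (−9)² = 337.
The tangent meets the radius at right angles, so tangent² = |PO|² − r² = 337 − 121 = 216.

6√6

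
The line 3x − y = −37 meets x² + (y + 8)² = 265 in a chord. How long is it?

Express y = 3x + 37 and substitute into the circle:
10x² + 270x + 1760 = 0  ⟹  x² + 27x + 176 = 0
x = −11 or x = −16, giving (−11, 4) and (−16, −11).
|(−11, 4) − (−16, −11)| = √((5)² + (15)²) = 5√10.

5√10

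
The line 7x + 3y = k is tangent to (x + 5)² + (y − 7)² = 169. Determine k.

k = −14 ± 13√58

The line touches the circle iff its distance from (−5, 7) is 13:
|7·(−5) + 3·7 − k| / √58 = 13
|k − (−14)| = 13√58.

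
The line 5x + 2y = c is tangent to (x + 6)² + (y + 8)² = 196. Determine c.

c = −46 ± 14√29

Tangency holds when the distance from the centre (−6, −8) to the line equals the radius 14:
|5·(−6) + 2·(−8) − c| / √29 = 14
|c − (−46)| = 14√29.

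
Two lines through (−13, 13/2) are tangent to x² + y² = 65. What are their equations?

7x + 4y = −65 and x − 8y = −65

A line y − (13/2) = m(x − (−13)) is tangent when its distance from (0, 0) is √65:
[m·(13) − (−13/2)]² = 65(m² + 1)
32m² + 52m − 7 = 0, so m = −7/4 or m = 1/8.
Through (−13, 13/2) these give 7x + 4y = −65 and x − 8y = −65.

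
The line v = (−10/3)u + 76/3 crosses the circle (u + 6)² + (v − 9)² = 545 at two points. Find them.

From the line, v = (76 − 10u)/3. Substituting:
109u² − 872u − 2180 = 0  ⟹  u² − 8u − 20 = 0
u = 10 or u = −2, giving (10, −8) and (−2, 32).

(−2, 32) and (10, −8)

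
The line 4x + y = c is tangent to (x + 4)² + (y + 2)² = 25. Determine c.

c = −18 ± 5√17

The line touches the circle iff its distance from (−4, −2) is 5:
|4·(−4) + 1·(−2) − c| / √17 = 5
|c − (−18)| = 5√17.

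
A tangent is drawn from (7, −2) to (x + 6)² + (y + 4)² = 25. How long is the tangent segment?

The centre is (−6, −4) and r = 5. The square of the distance from P to the centre is 169 + 4 = 173.
By the tangent–radius right angle, tangent length = √(|PO|² − r²) = √148 = 2√37.

2√37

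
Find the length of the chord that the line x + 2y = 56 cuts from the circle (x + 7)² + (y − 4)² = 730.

Substitute y = (56 − x)/2:
5x² − 40x − 420 = 0  ⟹  x² − 8x − 84 = 0
x = 14 or x = −6, giving (14, 21) and (−6, 31).
Chord length = distance between (14, 21) and (−6, 31) = √500 = 10√5.

10√5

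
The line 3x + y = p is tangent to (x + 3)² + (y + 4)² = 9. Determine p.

The line touches the circle iff its distance from (−3, −4) is 3:
|3·(−3) + 1·(−4) − p| / √10 = 3
|p − (−13)| = 3√10.

p = −13 ± 3√10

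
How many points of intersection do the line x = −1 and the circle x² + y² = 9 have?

Substituting the line into the circle gives y² − 8 = 0.
Δ = 0 − (−32) = 32.
Two real roots: the line is a secant.

2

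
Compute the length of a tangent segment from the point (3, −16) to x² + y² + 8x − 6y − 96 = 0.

17

The centre is (−4, 3) and r = 11. The square of the distance from P to the centre is 49 + 361 = 410.
The tangent meets the radius at right angles, so tangent² = |PO|² − r² = 410 − 121 = 289.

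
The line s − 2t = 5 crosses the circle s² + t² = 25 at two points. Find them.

(−3, −4) and (5, 0)

Express t = (−5 + s)/2 and substitute into the circle:
5s² − 10s − 75 = 0  ⟹  s² − 2s − 15 = 0
s = 5 or s = −3, giving (5, 0) and (−3, −4).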